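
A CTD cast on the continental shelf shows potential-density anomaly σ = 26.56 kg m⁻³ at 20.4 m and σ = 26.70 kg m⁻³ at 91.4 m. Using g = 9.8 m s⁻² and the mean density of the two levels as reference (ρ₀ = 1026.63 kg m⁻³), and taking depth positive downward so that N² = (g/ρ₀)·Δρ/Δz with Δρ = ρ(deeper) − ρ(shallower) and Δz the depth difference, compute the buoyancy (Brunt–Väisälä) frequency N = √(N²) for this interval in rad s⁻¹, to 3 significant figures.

4.34 × 10⁻³ rad s⁻¹

Δρ = 1026.70 − 1026.56 = 0.14 kg m⁻³ over Δz = 91.4 − 20.4 = 71 m.
N² = (9.8/1026.63) × (0.14/71) = 1.8823 × 10⁻⁵ s⁻².
N = √(1.8823 × 10⁻⁵) = 4.3385 × 10⁻³ rad s⁻¹ ≈ 4.34 × 10⁻³ rad s⁻¹.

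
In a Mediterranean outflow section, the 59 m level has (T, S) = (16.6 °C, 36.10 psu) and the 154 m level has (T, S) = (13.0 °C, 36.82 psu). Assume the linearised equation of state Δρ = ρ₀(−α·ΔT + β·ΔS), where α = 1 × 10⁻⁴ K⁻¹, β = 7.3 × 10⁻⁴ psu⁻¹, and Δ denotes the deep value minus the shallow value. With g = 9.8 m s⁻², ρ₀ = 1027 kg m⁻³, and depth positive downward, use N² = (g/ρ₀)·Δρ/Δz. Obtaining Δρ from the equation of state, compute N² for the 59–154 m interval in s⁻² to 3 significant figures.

ΔT = -3.6 K, ΔS = +0.72 psu (deep − shallow).
Δρ/ρ₀ = −αΔT + βΔS = 3.60 × 10⁻⁴ + 5.256 × 10⁻⁴ = 8.856 × 10⁻⁴, so Δρ ≈ 0.9095 kg m⁻³.
N² = (g/ρ₀)·Δρ/Δz = g·(Δρ/ρ₀)/Δz = 9.8 × 8.856 × 10⁻⁴ / 95 = 9.1357 × 10⁻⁵ s⁻² ≈ 9.14 × 10⁻⁵ s⁻².

9.14 × 10⁻⁵ s⁻²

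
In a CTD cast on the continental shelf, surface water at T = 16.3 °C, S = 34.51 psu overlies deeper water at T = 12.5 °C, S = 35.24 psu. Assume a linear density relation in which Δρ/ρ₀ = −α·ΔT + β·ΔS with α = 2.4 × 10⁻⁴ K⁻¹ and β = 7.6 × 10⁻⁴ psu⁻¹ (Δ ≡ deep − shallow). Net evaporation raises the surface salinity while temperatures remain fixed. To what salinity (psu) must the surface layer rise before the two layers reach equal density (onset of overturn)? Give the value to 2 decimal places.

36.44 psu

Neutral buoyancy requires −α(T_deep − T_surf) + β(S_deep − S_surf′) = 0.
S_surf′ = S_deep − (α/β)·ΔT = 35.24 − (2.4 × 10⁻⁴/7.6 × 10⁻⁴)·(-3.8) = 36.4400 psu.
Increase required: 36.4400 − 34.51 = 1.9300 psu.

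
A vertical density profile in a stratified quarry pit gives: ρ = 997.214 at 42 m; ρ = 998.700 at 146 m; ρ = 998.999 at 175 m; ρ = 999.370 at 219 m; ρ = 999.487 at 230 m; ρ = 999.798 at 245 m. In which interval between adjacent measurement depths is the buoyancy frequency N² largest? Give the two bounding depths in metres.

230–245 m

Compute the density gradient over each adjacent pair:
  42–146 m: Δρ/Δz = 1.486/104 = 0.014 kg m⁻⁴
  146–175 m: Δρ/Δz = 0.299/29 = 0.010 kg m⁻⁴
  175–219 m: Δρ/Δz = 0.371/44 = 8.4 × 10⁻³ kg m⁻⁴
  219–230 m: Δρ/Δz = 0.117/11 = 0.011 kg m⁻⁴
  230–245 m: Δρ/Δz = 0.311/15 = 0.021 kg m⁻⁴
The largest gradient is in the 230–245 m interval — the pycnocline.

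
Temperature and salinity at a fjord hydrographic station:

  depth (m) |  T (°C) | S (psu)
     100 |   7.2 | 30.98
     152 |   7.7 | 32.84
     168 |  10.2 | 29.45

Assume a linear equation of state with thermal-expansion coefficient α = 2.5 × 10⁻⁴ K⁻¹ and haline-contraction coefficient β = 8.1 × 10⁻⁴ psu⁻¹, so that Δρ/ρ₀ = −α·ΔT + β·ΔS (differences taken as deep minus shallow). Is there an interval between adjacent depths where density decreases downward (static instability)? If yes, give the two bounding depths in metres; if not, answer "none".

152–168 m

Evaluate Δρ/ρ₀ = −αΔT + βΔS across each adjacent pair:
  100–152 m: −αΔT+βΔS = −(2.5 × 10⁻⁴)(+0.5)+(8.1 × 10⁻⁴)(+1.86) = 1.4 × 10⁻³ → stable
  152–168 m: −αΔT+βΔS = −(2.5 × 10⁻⁴)(+2.5)+(8.1 × 10⁻⁴)(-3.39) = -3.4 × 10⁻³ → UNSTABLE
The 152–168 m interval has Δρ < 0: lighter water underlies denser water.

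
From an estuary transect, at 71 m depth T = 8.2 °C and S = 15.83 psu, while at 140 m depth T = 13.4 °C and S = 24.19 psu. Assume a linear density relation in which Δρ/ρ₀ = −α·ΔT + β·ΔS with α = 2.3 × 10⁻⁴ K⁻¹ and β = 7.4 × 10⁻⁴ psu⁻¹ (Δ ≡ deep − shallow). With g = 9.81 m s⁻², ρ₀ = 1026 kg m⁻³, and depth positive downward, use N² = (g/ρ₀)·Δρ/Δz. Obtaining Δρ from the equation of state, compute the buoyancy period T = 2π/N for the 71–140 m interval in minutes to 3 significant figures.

ΔT = +5.2 K, ΔS = +8.36 psu (deep − shallow).
Δρ/ρ₀ = −αΔT + βΔS = -1.196 × 10⁻³ + 6.1864 × 10⁻³ = 4.9904 × 10⁻³, so Δρ ≈ 5.120 kg m⁻³.
N² = (g/ρ₀)·Δρ/Δz = g·(Δρ/ρ₀)/Δz = 9.81 × 4.9904 × 10⁻³ / 69 = 7.0950 × 10⁻⁴ s⁻².
N = √(7.0950 × 10⁻⁴) = 0.026636 rad s⁻¹ → T = 2π/N = 235.89 s = 3.9315 min ≈ 3.93 min.

3.93 min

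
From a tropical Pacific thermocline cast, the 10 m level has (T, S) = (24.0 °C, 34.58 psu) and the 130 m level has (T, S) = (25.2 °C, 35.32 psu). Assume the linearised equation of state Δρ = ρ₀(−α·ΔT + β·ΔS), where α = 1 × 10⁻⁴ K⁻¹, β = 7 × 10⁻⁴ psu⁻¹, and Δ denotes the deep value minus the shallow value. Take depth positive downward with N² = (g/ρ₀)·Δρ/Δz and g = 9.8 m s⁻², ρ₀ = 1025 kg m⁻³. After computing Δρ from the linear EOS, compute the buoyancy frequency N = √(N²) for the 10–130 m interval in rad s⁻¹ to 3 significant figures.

5.70 × 10⁻³ rad s⁻¹

ΔT = +1.2 K, ΔS = +0.74 psu (deep − shallow).
Δρ/ρ₀ = −αΔT + βΔS = -1.20 × 10⁻⁴ + 5.18 × 10⁻⁴ = 3.98 × 10⁻⁴, so Δρ ≈ 0.4080 kg m⁻³.
N² = (g/ρ₀)·Δρ/Δz = g·(Δρ/ρ₀)/Δz = 9.8 × 3.98 × 10⁻⁴ / 120 = 3.2503 × 10⁻⁵ s⁻².
N = √(3.2503 × 10⁻⁵) = 5.7011 × 10⁻³ rad s⁻¹ ≈ 5.70 × 10⁻³ rad s⁻¹.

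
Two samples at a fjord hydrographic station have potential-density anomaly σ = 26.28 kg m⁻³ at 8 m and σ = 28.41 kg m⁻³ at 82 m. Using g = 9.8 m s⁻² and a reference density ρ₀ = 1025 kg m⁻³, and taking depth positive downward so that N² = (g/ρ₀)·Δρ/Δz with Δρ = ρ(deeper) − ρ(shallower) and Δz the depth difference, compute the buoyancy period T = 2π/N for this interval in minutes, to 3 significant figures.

6.31 min

Δρ = 1028.41 − 1026.28 = 2.13 kg m⁻³ over Δz = 82 − 8 = 74 m.
N² = (9.8/1025) × (2.13/74) = 2.7520 × 10⁻⁴ s⁻².
N = √(2.7520 × 10⁻⁴) = 0.016589 rad s⁻¹, so T = 2π/N = 378.76 s = 6.3127 min ≈ 6.31 min.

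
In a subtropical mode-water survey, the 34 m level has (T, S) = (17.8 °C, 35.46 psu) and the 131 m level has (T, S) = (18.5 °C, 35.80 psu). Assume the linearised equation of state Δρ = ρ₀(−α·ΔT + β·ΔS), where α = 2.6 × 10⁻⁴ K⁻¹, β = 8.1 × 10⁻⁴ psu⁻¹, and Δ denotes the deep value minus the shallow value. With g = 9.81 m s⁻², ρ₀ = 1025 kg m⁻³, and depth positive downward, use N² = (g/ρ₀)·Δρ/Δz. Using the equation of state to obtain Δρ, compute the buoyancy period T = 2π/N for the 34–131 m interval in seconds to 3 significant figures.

ΔT = +0.7 K, ΔS = +0.34 psu (deep − shallow).
Δρ/ρ₀ = −αΔT + βΔS = -1.82 × 10⁻⁴ + 2.754 × 10⁻⁴ = 9.34 × 10⁻⁵, so Δρ ≈ 0.09574 kg m⁻³.
N² = (g/ρ₀)·Δρ/Δz = g·(Δρ/ρ₀)/Δz = 9.81 × 9.34 × 10⁻⁵ / 97 = 9.4459 × 10⁻⁶ s⁻².
N = √(9.4459 × 10⁻⁶) = 3.0734 × 10⁻³ rad s⁻¹ → T = 2π/N = 2.0444 × 10³ s ≈ 2.04 × 10³ s.

2.04 × 10³ s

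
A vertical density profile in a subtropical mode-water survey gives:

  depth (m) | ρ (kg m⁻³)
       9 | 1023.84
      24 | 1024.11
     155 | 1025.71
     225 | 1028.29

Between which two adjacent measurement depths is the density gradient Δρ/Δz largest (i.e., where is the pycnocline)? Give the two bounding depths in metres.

Compute the density gradient over each adjacent pair:
  9–24 m: Δρ/Δz = 0.27/15 = 0.018 kg m⁻⁴
  24–155 m: Δρ/Δz = 1.60/131 = 0.012 kg m⁻⁴
  155–225 m: Δρ/Δz = 2.58/70 = 0.037 kg m⁻⁴
The largest gradient is in the 155–225 m interval — the pycnocline.

155–225 m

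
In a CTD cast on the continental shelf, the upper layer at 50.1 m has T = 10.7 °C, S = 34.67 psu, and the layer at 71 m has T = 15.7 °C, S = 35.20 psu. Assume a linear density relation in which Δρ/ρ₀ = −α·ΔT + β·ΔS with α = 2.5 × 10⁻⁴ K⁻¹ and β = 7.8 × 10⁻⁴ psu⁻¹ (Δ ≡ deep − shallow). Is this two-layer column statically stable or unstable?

unstable

ΔT = 15.7 − 10.7 = +5.0 K and ΔS = 35.20 − 34.67 = +0.53 psu (deep − shallow).
−αΔT = -1.25 × 10⁻³; βΔS = 4.134 × 10⁻⁴; sum Δρ/ρ₀ = -8.366 × 10⁻⁴.
Δρ/ρ₀ < 0, so Δρ < 0: deeper water is lighter → statically unstable; the column would overturn.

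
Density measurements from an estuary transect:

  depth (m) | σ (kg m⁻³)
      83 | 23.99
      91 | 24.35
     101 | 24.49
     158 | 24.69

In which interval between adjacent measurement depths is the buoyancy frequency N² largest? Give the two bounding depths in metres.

Compute the density gradient over each adjacent pair:
  83–91 m: Δρ/Δz = 0.36/8 = 0.045 kg m⁻⁴
  91–101 m: Δρ/Δz = 0.14/10 = 0.014 kg m⁻⁴
  101–158 m: Δρ/Δz = 0.20/57 = 3.5 × 10⁻³ kg m⁻⁴
The largest gradient is in the 83–91 m interval — the pycnocline.

83–91 m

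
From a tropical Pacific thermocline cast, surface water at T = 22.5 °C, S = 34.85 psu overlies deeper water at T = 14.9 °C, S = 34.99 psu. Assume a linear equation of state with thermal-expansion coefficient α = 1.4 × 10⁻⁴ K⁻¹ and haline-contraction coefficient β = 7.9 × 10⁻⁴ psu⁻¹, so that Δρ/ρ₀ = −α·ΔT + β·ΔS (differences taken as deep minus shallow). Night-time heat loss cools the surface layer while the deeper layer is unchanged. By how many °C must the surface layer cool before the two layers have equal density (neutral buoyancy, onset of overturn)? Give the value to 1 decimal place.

8.4 °C

Neutral buoyancy requires Δρ = 0, i.e. −α(T_deep − T_surf′) + β(S_deep − S_surf) = 0.
T_surf′ = T_deep − (β/α)·ΔS = 14.9 − (7.9 × 10⁻⁴/1.4 × 10⁻⁴)·(+0.14) = 14.110 °C.
Cooling required: 22.5 − (14.110) = 8.390 °C.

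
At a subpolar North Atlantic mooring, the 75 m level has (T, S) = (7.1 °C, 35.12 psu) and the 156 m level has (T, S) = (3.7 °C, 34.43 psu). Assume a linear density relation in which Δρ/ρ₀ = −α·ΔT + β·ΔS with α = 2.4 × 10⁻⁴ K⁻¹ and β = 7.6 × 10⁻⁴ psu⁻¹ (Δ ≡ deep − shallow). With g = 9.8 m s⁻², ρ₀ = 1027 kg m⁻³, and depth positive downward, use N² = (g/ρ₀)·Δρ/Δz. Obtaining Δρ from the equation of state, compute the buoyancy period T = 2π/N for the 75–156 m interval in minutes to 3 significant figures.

17.6 min

ΔT = -3.4 K, ΔS = -0.69 psu (deep − shallow).
Δρ/ρ₀ = −αΔT + βΔS = 8.16 × 10⁻⁴ − 5.244 × 10⁻⁴ = 2.916 × 10⁻⁴, so Δρ ≈ 0.2995 kg m⁻³.
N² = (g/ρ₀)·Δρ/Δz = g·(Δρ/ρ₀)/Δz = 9.8 × 2.916 × 10⁻⁴ / 81 = 3.5280 × 10⁻⁵ s⁻².
N = √(3.5280 × 10⁻⁵) = 5.9397 × 10⁻³ rad s⁻¹ → T = 2π/N = 1.0578 × 10³ s = 17.630 min ≈ 17.6 min.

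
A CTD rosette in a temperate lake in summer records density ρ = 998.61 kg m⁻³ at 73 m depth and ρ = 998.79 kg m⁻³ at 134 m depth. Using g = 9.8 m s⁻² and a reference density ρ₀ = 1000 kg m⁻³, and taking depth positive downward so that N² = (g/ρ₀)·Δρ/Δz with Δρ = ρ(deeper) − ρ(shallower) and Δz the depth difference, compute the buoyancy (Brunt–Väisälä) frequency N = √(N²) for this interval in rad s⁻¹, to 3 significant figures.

Δρ = 998.79 − 998.61 = 0.18 kg m⁻³ over Δz = 134 − 73 = 61 m.
N² = (9.8/1000) × (0.18/61) = 2.8918 × 10⁻⁵ s⁻².
N = √(2.8918 × 10⁻⁵) = 5.3775 × 10⁻³ rad s⁻¹ ≈ 5.38 × 10⁻³ rad s⁻¹.

5.38 × 10⁻³ rad s⁻¹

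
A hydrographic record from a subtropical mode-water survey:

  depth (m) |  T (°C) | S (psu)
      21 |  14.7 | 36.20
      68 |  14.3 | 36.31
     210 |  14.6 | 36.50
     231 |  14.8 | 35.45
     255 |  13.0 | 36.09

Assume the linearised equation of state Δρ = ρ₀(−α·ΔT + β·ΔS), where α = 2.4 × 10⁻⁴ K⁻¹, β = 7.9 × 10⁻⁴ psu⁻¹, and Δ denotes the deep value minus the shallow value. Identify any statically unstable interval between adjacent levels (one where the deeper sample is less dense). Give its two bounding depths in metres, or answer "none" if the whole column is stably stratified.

Evaluate Δρ/ρ₀ = −αΔT + βΔS across each adjacent pair:
  21–68 m: −αΔT+βΔS = −(2.4 × 10⁻⁴)(-0.4)+(7.9 × 10⁻⁴)(+0.11) = 1.8 × 10⁻⁴ → stable
  68–210 m: −αΔT+βΔS = −(2.4 × 10⁻⁴)(+0.3)+(7.9 × 10⁻⁴)(+0.19) = 7.8 × 10⁻⁵ → stable
  210–231 m: −αΔT+βΔS = −(2.4 × 10⁻⁴)(+0.2)+(7.9 × 10⁻⁴)(-1.05) = -8.8 × 10⁻⁴ → UNSTABLE
  231–255 m: −αΔT+βΔS = −(2.4 × 10⁻⁴)(-1.8)+(7.9 × 10⁻⁴)(+0.64) = 9.4 × 10⁻⁴ → stable
The 210–231 m interval has Δρ < 0: lighter water underlies denser water.

210–231 m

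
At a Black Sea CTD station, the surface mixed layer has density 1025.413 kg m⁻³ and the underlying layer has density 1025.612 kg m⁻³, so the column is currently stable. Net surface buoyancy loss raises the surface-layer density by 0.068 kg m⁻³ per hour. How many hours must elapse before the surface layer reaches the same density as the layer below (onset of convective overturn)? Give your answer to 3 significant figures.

2.93 hours

Density deficit of the surface layer: 1025.612 − 1025.413 = 0.199 kg m⁻³.
Required change = 0.199 / 0.068 = 2.93 hours.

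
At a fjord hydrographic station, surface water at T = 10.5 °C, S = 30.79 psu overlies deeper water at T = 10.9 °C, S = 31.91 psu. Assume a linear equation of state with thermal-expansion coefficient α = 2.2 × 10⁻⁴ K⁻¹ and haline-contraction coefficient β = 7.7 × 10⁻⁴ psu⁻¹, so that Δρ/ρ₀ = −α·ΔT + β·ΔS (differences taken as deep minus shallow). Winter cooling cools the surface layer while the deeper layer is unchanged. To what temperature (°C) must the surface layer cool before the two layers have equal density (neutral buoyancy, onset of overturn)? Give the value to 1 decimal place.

Neutral buoyancy requires Δρ = 0, i.e. −α(T_deep − T_surf′) + β(S_deep − S_surf) = 0.
T_surf′ = T_deep − (β/α)·ΔS = 10.9 − (7.7 × 10⁻⁴/2.2 × 10⁻⁴)·(+1.12) = 6.980 °C.
Cooling required: 10.5 − (6.980) = 3.520 °C.

7.0 °C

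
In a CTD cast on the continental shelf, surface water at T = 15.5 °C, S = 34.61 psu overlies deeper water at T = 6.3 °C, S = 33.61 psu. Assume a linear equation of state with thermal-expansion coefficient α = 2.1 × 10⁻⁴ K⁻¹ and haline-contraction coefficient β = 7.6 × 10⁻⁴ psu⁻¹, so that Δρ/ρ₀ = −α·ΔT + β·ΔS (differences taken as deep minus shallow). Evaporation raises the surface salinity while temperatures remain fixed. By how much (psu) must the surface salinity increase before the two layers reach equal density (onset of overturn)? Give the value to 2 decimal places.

1.54 psu

Neutral buoyancy requires −α(T_deep − T_surf) + β(S_deep − S_surf′) = 0.
S_surf′ = S_deep − (α/β)·ΔT = 33.61 − (2.1 × 10⁻⁴/7.6 × 10⁻⁴)·(-9.2) = 36.1521 psu.
Increase required: 36.1521 − 34.61 = 1.5421 psu.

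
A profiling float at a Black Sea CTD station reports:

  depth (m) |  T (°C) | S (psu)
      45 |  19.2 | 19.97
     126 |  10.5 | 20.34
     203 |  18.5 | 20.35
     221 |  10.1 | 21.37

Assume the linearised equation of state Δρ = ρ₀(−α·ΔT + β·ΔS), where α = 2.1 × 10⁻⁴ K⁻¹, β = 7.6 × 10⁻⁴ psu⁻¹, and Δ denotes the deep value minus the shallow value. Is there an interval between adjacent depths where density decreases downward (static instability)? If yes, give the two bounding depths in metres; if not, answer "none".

126–203 m

Evaluate Δρ/ρ₀ = −αΔT + βΔS across each adjacent pair:
  45–126 m: −αΔT+βΔS = −(2.1 × 10⁻⁴)(-8.7)+(7.6 × 10⁻⁴)(+0.37) = 2.1 × 10⁻³ → stable
  126–203 m: −αΔT+βΔS = −(2.1 × 10⁻⁴)(+8.0)+(7.6 × 10⁻⁴)(+0.01) = -1.7 × 10⁻³ → UNSTABLE
  203–221 m: −αΔT+βΔS = −(2.1 × 10⁻⁴)(-8.4)+(7.6 × 10⁻⁴)(+1.02) = 2.5 × 10⁻³ → stable
The 126–203 m interval has Δρ < 0: lighter water underlies denser water.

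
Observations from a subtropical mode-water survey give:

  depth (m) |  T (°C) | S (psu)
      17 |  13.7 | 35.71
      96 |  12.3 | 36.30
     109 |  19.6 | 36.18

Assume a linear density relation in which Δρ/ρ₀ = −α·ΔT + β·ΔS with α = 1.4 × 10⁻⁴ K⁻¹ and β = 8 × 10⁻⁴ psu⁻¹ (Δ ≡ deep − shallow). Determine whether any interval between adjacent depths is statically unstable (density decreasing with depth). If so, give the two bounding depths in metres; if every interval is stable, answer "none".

96–109 m

Evaluate Δρ/ρ₀ = −αΔT + βΔS across each adjacent pair:
  17–96 m: −αΔT+βΔS = −(1.4 × 10⁻⁴)(-1.4)+(8 × 10⁻⁴)(+0.59) = 6.7 × 10⁻⁴ → stable
  96–109 m: −αΔT+βΔS = −(1.4 × 10⁻⁴)(+7.3)+(8 × 10⁻⁴)(-0.12) = -1.1 × 10⁻³ → UNSTABLE
The 96–109 m interval has Δρ < 0: lighter water underlies denser water.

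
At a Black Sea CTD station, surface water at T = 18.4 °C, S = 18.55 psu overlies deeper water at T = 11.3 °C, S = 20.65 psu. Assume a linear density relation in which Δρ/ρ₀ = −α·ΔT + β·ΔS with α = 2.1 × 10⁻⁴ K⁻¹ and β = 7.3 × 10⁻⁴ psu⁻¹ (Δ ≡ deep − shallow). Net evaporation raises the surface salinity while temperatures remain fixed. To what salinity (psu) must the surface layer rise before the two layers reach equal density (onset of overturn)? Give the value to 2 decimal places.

22.69 psu

Neutral buoyancy requires −α(T_deep − T_surf) + β(S_deep − S_surf′) = 0.
S_surf′ = S_deep − (α/β)·ΔT = 20.65 − (2.1 × 10⁻⁴/7.3 × 10⁻⁴)·(-7.1) = 22.6925 psu.
Increase required: 22.6925 − 18.55 = 4.1425 psu.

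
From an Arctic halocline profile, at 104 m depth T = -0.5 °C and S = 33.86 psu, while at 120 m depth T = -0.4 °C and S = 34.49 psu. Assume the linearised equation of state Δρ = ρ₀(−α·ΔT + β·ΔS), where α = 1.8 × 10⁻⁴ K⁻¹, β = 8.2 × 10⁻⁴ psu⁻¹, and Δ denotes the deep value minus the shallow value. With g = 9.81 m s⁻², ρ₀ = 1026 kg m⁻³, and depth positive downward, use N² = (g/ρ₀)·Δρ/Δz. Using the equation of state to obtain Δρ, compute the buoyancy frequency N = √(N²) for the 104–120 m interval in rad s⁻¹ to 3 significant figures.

0.0175 rad s⁻¹

ΔT = +0.1 K, ΔS = +0.63 psu (deep − shallow).
Δρ/ρ₀ = −αΔT + βΔS = -1.80 × 10⁻⁵ + 5.166 × 10⁻⁴ = 4.986 × 10⁻⁴, so Δρ ≈ 0.5116 kg m⁻³.
N² = (g/ρ₀)·Δρ/Δz = g·(Δρ/ρ₀)/Δz = 9.81 × 4.986 × 10⁻⁴ / 16 = 3.0570 × 10⁻⁴ s⁻².
N = √(3.0570 × 10⁻⁴) = 0.017484 rad s⁻¹ ≈ 0.0175 rad s⁻¹.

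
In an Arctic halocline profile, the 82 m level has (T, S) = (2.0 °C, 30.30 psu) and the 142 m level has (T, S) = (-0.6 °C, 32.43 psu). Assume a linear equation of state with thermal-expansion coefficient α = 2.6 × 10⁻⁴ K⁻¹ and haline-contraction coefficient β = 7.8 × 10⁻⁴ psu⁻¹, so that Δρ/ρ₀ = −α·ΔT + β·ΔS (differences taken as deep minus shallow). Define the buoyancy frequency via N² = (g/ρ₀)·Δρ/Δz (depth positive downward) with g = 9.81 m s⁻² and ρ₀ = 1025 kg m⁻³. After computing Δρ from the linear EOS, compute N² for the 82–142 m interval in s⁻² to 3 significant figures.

ΔT = -2.6 K, ΔS = +2.13 psu (deep − shallow).
Δρ/ρ₀ = −αΔT + βΔS = 6.76 × 10⁻⁴ + 1.6614 × 10⁻³ = 2.3374 × 10⁻³, so Δρ ≈ 2.396 kg m⁻³.
N² = (g/ρ₀)·Δρ/Δz = g·(Δρ/ρ₀)/Δz = 9.81 × 2.3374 × 10⁻³ / 60 = 3.8216 × 10⁻⁴ s⁻² ≈ 3.82 × 10⁻⁴ s⁻².

3.82 × 10⁻⁴ s⁻²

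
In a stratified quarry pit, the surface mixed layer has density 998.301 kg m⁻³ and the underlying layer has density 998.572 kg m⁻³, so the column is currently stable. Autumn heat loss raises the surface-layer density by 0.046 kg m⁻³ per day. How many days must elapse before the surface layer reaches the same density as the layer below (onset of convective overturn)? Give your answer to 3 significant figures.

Density deficit of the surface layer: 998.572 − 998.301 = 0.271 kg m⁻³.
Required change = 0.271 / 0.046 = 5.89 days.

5.89 days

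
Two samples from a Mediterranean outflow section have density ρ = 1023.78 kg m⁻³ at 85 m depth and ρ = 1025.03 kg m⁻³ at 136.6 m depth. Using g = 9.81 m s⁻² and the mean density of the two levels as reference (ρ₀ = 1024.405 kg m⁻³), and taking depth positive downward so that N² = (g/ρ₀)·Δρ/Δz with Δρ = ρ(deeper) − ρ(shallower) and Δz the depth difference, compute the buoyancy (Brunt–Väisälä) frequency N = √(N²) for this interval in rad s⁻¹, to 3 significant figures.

0.0152 rad s⁻¹

Δρ = 1025.03 − 1023.78 = 1.25 kg m⁻³ over Δz = 136.6 − 85 = 51.6 m.
N² = (9.81/1024.405) × (1.25/51.6) = 2.3198 × 10⁻⁴ s⁻².
N = √(2.3198 × 10⁻⁴) = 0.015231 rad s⁻¹ ≈ 0.0152 rad s⁻¹.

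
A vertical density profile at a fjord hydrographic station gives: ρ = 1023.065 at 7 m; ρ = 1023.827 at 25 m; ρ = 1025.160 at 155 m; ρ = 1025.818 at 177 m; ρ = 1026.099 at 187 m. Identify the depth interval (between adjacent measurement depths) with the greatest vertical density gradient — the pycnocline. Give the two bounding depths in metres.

Compute the density gradient over each adjacent pair:
  7–25 m: Δρ/Δz = 0.762/18 = 0.042 kg m⁻⁴
  25–155 m: Δρ/Δz = 1.333/130 = 0.010 kg m⁻⁴
  155–177 m: Δρ/Δz = 0.658/22 = 0.030 kg m⁻⁴
  177–187 m: Δρ/Δz = 0.281/10 = 0.028 kg m⁻⁴
The largest gradient is in the 7–25 m interval — the pycnocline.

7–25 m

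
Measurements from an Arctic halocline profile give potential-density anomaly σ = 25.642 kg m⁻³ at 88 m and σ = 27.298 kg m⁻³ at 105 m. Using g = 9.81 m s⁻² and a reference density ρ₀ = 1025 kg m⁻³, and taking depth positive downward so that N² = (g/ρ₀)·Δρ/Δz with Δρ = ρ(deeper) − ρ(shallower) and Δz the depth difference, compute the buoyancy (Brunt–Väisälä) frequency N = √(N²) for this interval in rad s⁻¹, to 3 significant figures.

0.0305 rad s⁻¹

Δρ = 1027.298 − 1025.642 = 1.656 kg m⁻³ over Δz = 105 − 88 = 17 m.
N² = (9.81/1025) × (1.656/17) = 9.3230 × 10⁻⁴ s⁻².
N = √(9.3230 × 10⁻⁴) = 0.030534 rad s⁻¹ ≈ 0.0305 rad s⁻¹.
Since Δρ > 0 the layer is stably stratified.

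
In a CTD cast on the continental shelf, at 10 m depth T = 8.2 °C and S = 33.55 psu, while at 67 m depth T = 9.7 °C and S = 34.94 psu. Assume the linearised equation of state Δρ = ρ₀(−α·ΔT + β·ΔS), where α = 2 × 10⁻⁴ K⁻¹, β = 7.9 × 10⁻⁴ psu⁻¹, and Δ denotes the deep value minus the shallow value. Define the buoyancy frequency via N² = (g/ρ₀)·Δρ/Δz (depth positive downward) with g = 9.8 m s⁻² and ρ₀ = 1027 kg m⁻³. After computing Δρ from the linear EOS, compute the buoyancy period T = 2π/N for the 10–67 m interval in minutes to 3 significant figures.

8.94 min

ΔT = +1.5 K, ΔS = +1.39 psu (deep − shallow).
Δρ/ρ₀ = −αΔT + βΔS = -3.00 × 10⁻⁴ + 1.0981 × 10⁻³ = 7.981 × 10⁻⁴, so Δρ ≈ 0.8196 kg m⁻³.
N² = (g/ρ₀)·Δρ/Δz = g·(Δρ/ρ₀)/Δz = 9.8 × 7.981 × 10⁻⁴ / 57 = 1.3722 × 10⁻⁴ s⁻².
N = √(1.3722 × 10⁻⁴) = 0.011714 rad s⁻¹ → T = 2π/N = 536.38 s = 8.9397 min ≈ 8.94 min.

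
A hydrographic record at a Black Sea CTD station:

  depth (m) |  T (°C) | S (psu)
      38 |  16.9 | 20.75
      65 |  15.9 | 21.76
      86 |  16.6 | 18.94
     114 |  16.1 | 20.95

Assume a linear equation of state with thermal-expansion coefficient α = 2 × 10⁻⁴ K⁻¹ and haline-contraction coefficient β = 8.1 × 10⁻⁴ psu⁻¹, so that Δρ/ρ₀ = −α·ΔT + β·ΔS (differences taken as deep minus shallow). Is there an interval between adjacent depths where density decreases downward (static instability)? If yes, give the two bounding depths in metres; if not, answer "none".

Evaluate Δρ/ρ₀ = −αΔT + βΔS across each adjacent pair:
  38–65 m: −αΔT+βΔS = −(2 × 10⁻⁴)(-1.0)+(8.1 × 10⁻⁴)(+1.01) = 1.0 × 10⁻³ → stable
  65–86 m: −αΔT+βΔS = −(2 × 10⁻⁴)(+0.7)+(8.1 × 10⁻⁴)(-2.82) = -2.4 × 10⁻³ → UNSTABLE
  86–114 m: −αΔT+βΔS = −(2 × 10⁻⁴)(-0.5)+(8.1 × 10⁻⁴)(+2.01) = 1.7 × 10⁻³ → stable
The 65–86 m interval has Δρ < 0: lighter water underlies denser water.

65–86 m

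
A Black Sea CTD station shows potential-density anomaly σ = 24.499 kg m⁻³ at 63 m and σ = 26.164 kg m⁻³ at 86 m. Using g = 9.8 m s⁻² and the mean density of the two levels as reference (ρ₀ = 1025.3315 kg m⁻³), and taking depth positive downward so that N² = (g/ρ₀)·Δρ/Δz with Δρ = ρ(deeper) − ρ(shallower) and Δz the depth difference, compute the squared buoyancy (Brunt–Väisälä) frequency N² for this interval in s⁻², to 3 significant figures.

Δρ = 1026.164 − 1024.499 = 1.665 kg m⁻³ over Δz = 86 − 63 = 23 m.
N² = (9.8/1025.3315) × (1.665/23) = 6.9191 × 10⁻⁴ s⁻² ≈ 6.92 × 10⁻⁴ s⁻².

6.92 × 10⁻⁴ s⁻²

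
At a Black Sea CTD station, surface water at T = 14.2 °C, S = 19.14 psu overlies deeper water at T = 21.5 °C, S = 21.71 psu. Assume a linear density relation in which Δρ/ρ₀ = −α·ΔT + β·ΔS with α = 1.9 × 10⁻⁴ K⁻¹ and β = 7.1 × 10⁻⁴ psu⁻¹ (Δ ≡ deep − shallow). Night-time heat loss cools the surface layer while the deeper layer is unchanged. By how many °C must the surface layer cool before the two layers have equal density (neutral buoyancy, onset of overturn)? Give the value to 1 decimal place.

2.3 °C

Neutral buoyancy requires Δρ = 0, i.e. −α(T_deep − T_surf′) + β(S_deep − S_surf) = 0.
T_surf′ = T_deep − (β/α)·ΔS = 21.5 − (7.1 × 10⁻⁴/1.9 × 10⁻⁴)·(+2.57) = 11.896 °C.
Cooling required: 14.2 − (11.896) = 2.304 °C.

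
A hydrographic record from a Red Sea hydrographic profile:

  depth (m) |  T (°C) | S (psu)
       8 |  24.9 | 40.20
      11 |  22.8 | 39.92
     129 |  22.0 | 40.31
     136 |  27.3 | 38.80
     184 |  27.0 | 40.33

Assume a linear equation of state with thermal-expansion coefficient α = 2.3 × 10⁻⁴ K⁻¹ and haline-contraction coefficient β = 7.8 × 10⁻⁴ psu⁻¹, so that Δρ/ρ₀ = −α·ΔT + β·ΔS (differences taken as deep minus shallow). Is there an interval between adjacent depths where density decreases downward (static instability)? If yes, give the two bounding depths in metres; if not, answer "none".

129–136 m

Evaluate Δρ/ρ₀ = −αΔT + βΔS across each adjacent pair:
  8–11 m: −αΔT+βΔS = −(2.3 × 10⁻⁴)(-2.1)+(7.8 × 10⁻⁴)(-0.28) = 2.6 × 10⁻⁴ → stable
  11–129 m: −αΔT+βΔS = −(2.3 × 10⁻⁴)(-0.8)+(7.8 × 10⁻⁴)(+0.39) = 4.9 × 10⁻⁴ → stable
  129–136 m: −αΔT+βΔS = −(2.3 × 10⁻⁴)(+5.3)+(7.8 × 10⁻⁴)(-1.51) = -2.4 × 10⁻³ → UNSTABLE
  136–184 m: −αΔT+βΔS = −(2.3 × 10⁻⁴)(-0.3)+(7.8 × 10⁻⁴)(+1.53) = 1.3 × 10⁻³ → stable
The 129–136 m interval has Δρ < 0: lighter water underlies denser water.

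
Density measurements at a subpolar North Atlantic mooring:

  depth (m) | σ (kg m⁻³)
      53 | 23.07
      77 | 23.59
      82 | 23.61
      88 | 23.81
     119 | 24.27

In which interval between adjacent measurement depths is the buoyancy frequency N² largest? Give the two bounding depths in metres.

Compute the density gradient over each adjacent pair:
  53–77 m: Δρ/Δz = 0.52/24 = 0.022 kg m⁻⁴
  77–82 m: Δρ/Δz = 0.02/5 = 4.0 × 10⁻³ kg m⁻⁴
  82–88 m: Δρ/Δz = 0.20/6 = 0.033 kg m⁻⁴
  88–119 m: Δρ/Δz = 0.46/31 = 0.015 kg m⁻⁴
The largest gradient is in the 82–88 m interval — the pycnocline.

82–88 m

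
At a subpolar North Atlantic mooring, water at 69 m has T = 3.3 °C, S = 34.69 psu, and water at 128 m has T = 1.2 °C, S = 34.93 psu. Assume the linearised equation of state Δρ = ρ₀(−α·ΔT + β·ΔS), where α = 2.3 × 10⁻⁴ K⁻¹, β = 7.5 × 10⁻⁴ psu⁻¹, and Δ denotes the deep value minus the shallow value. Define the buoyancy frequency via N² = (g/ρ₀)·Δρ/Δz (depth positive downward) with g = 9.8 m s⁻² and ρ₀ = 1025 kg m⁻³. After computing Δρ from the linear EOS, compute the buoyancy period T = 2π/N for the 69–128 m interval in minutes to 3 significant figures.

9.98 min

ΔT = -2.1 K, ΔS = +0.24 psu (deep − shallow).
Δρ/ρ₀ = −αΔT + βΔS = 4.83 × 10⁻⁴ + 1.80 × 10⁻⁴ = 6.63 × 10⁻⁴, so Δρ ≈ 0.6796 kg m⁻³.
N² = (g/ρ₀)·Δρ/Δz = g·(Δρ/ρ₀)/Δz = 9.8 × 6.63 × 10⁻⁴ / 59 = 1.1013 × 10⁻⁴ s⁻².
N = √(1.1013 × 10⁻⁴) = 0.010494 rad s⁻¹ → T = 2π/N = 598.74 s = 9.9790 min ≈ 9.98 min.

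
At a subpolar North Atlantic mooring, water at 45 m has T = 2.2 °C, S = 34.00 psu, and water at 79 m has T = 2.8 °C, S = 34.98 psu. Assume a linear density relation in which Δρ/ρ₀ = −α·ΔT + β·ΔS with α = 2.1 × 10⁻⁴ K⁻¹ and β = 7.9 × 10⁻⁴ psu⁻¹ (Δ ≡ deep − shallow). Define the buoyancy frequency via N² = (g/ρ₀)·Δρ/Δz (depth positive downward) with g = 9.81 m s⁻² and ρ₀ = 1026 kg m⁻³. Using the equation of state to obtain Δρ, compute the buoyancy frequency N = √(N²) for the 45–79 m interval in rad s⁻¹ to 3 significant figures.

ΔT = +0.6 K, ΔS = +0.98 psu (deep − shallow).
Δρ/ρ₀ = −αΔT + βΔS = -1.26 × 10⁻⁴ + 7.742 × 10⁻⁴ = 6.482 × 10⁻⁴, so Δρ ≈ 0.6651 kg m⁻³.
N² = (g/ρ₀)·Δρ/Δz = g·(Δρ/ρ₀)/Δz = 9.81 × 6.482 × 10⁻⁴ / 34 = 1.8702 × 10⁻⁴ s⁻².
N = √(1.8702 × 10⁻⁴) = 0.013676 rad s⁻¹ ≈ 0.0137 rad s⁻¹.

0.0137 rad s⁻¹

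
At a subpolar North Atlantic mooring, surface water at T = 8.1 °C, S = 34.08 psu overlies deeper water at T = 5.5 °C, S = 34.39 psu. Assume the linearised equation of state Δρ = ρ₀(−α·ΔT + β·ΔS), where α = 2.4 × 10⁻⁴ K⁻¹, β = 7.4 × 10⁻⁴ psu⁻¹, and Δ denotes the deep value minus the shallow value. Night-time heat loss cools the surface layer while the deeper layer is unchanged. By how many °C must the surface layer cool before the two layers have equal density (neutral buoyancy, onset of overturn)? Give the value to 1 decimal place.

Neutral buoyancy requires Δρ = 0, i.e. −α(T_deep − T_surf′) + β(S_deep − S_surf) = 0.
T_surf′ = T_deep − (β/α)·ΔS = 5.5 − (7.4 × 10⁻⁴/2.4 × 10⁻⁴)·(+0.31) = 4.544 °C.
Cooling required: 8.1 − (4.544) = 3.556 °C.

3.6 °C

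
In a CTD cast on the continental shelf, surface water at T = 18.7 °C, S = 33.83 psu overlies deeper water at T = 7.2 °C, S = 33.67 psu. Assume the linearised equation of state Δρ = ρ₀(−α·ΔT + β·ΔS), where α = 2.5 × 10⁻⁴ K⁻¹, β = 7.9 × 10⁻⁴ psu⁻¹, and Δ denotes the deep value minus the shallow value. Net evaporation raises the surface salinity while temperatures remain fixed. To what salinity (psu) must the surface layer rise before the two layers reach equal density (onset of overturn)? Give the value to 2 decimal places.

37.31 psu

Neutral buoyancy requires −α(T_deep − T_surf) + β(S_deep − S_surf′) = 0.
S_surf′ = S_deep − (α/β)·ΔT = 33.67 − (2.5 × 10⁻⁴/7.9 × 10⁻⁴)·(-11.5) = 37.3092 psu.
Increase required: 37.3092 − 33.83 = 3.4792 psu.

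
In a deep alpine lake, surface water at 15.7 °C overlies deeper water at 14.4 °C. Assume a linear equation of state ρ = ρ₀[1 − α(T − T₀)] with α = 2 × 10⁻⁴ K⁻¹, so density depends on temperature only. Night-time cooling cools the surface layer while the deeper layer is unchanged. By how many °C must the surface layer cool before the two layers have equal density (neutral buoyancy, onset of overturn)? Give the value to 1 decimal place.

With temperature the only control, equal density requires T_surf′ = T_deep.
T_surf′ = 14.4 °C.
Cooling required: 15.7 − 14.4 = 1.3 °C.

1.3 °C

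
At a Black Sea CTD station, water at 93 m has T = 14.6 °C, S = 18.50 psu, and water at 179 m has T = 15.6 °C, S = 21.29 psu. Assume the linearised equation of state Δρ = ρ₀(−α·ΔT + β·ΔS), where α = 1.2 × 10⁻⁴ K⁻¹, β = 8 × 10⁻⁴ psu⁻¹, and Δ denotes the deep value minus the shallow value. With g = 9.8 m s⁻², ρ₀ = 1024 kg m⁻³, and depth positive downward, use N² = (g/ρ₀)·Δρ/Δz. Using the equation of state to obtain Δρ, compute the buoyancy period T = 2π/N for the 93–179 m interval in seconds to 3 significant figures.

ΔT = +1.0 K, ΔS = +2.79 psu (deep − shallow).
Δρ/ρ₀ = −αΔT + βΔS = -1.20 × 10⁻⁴ + 2.232 × 10⁻³ = 2.112 × 10⁻³, so Δρ ≈ 2.163 kg m⁻³.
N² = (g/ρ₀)·Δρ/Δz = g·(Δρ/ρ₀)/Δz = 9.8 × 2.112 × 10⁻³ / 86 = 2.4067 × 10⁻⁴ s⁻².
N = √(2.4067 × 10⁻⁴) = 0.015514 rad s⁻¹ → T = 2π/N = 405.00 s ≈ 405 s.

405 s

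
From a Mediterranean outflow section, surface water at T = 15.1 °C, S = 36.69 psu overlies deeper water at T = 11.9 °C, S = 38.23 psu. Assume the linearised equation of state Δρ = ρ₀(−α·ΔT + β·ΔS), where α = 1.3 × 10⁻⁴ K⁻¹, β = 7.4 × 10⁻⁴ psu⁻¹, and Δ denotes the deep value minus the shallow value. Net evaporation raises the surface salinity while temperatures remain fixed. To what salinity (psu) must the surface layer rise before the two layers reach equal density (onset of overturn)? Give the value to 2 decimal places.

Neutral buoyancy requires −α(T_deep − T_surf) + β(S_deep − S_surf′) = 0.
S_surf′ = S_deep − (α/β)·ΔT = 38.23 − (1.3 × 10⁻⁴/7.4 × 10⁻⁴)·(-3.2) = 38.7922 psu.
Increase required: 38.7922 − 36.69 = 2.1022 psu.

38.79 psu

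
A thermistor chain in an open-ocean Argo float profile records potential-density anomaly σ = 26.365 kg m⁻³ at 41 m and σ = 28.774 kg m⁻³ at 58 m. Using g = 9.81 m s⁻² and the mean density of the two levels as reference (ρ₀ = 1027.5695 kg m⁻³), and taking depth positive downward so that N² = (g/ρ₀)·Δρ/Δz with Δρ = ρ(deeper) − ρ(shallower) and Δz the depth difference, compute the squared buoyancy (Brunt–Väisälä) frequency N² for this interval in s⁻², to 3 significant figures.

1.35 × 10⁻³ s⁻²

Δρ = 1028.774 − 1026.365 = 2.409 kg m⁻³ over Δz = 58 − 41 = 17 m.
N² = (9.81/1027.5695) × (2.409/17) = 1.3528 × 10⁻³ s⁻² ≈ 1.35 × 10⁻³ s⁻².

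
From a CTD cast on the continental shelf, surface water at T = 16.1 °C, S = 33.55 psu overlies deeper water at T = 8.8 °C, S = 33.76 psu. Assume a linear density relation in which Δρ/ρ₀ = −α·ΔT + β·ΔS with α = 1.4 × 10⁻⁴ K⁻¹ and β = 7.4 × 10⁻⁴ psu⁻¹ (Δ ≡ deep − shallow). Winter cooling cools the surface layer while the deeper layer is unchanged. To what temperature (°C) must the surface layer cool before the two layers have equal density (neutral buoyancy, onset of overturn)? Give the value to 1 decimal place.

7.7 °C

Neutral buoyancy requires Δρ = 0, i.e. −α(T_deep − T_surf′) + β(S_deep − S_surf) = 0.
T_surf′ = T_deep − (β/α)·ΔS = 8.8 − (7.4 × 10⁻⁴/1.4 × 10⁻⁴)·(+0.21) = 7.690 °C.
Cooling required: 16.1 − (7.690) = 8.410 °C.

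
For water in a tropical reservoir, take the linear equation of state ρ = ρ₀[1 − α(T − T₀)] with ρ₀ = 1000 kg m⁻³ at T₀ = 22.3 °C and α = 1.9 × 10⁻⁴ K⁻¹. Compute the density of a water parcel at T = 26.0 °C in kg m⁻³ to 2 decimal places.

T − T₀ = +3.7 K.
Bracket = 1 − α·(+3.7) = 1 + (-7.03 × 10⁻⁴) = 0.9992970.
ρ = 1000 × 0.9992970 = 999.30 kg m⁻³.

999.30 kg m⁻³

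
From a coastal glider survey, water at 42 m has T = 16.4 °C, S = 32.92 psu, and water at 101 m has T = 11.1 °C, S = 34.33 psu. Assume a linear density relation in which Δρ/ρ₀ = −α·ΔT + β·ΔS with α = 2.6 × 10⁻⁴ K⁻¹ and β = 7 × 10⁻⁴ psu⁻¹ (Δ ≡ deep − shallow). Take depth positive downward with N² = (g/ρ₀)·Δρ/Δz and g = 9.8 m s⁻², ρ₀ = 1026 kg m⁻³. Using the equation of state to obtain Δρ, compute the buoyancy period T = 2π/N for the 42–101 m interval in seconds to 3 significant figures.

317 s

ΔT = -5.3 K, ΔS = +1.41 psu (deep − shallow).
Δρ/ρ₀ = −αΔT + βΔS = 1.378 × 10⁻³ + 9.87 × 10⁻⁴ = 2.365 × 10⁻³, so Δρ ≈ 2.426 kg m⁻³.
N² = (g/ρ₀)·Δρ/Δz = g·(Δρ/ρ₀)/Δz = 9.8 × 2.365 × 10⁻³ / 59 = 3.9283 × 10⁻⁴ s⁻².
N = √(3.9283 × 10⁻⁴) = 0.019820 rad s⁻¹ → T = 2π/N = 317.01 s ≈ 317 s.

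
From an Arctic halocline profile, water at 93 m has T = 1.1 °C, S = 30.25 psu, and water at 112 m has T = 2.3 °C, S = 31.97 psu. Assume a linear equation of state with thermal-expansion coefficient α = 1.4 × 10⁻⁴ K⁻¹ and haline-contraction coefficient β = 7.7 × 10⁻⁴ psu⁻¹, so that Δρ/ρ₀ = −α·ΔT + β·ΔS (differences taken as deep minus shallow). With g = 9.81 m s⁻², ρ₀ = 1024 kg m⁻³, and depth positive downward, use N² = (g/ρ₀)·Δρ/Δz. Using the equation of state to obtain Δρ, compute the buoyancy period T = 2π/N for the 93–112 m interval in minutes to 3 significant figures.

4.29 min

ΔT = +1.2 K, ΔS = +1.72 psu (deep − shallow).
Δρ/ρ₀ = −αΔT + βΔS = -1.68 × 10⁻⁴ + 1.3244 × 10⁻³ = 1.1564 × 10⁻³, so Δρ ≈ 1.184 kg m⁻³.
N² = (g/ρ₀)·Δρ/Δz = g·(Δρ/ρ₀)/Δz = 9.81 × 1.1564 × 10⁻³ / 19 = 5.9707 × 10⁻⁴ s⁻².
N = √(5.9707 × 10⁻⁴) = 0.024435 rad s⁻¹ → T = 2π/N = 257.14 s = 4.2857 min ≈ 4.29 min.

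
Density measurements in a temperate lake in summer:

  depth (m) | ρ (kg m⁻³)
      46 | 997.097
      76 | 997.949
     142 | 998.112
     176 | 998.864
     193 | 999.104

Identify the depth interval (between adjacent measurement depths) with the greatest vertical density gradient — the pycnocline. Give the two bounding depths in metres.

Compute the density gradient over each adjacent pair:
  46–76 m: Δρ/Δz = 0.852/30 = 0.028 kg m⁻⁴
  76–142 m: Δρ/Δz = 0.163/66 = 2.5 × 10⁻³ kg m⁻⁴
  142–176 m: Δρ/Δz = 0.752/34 = 0.022 kg m⁻⁴
  176–193 m: Δρ/Δz = 0.240/17 = 0.014 kg m⁻⁴
The largest gradient is in the 46–76 m interval — the pycnocline.

46–76 m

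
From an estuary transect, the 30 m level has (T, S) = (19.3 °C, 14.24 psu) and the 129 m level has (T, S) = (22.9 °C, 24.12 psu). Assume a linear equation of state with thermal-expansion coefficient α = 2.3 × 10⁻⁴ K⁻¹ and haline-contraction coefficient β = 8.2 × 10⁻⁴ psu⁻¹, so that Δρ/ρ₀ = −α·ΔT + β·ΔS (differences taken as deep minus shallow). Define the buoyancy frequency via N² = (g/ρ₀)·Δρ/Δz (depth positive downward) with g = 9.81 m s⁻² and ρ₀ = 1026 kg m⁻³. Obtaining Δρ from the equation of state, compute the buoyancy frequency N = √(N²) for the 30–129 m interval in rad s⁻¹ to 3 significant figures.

0.0268 rad s⁻¹

ΔT = +3.6 K, ΔS = +9.88 psu (deep − shallow).
Δρ/ρ₀ = −αΔT + βΔS = -8.28 × 10⁻⁴ + 8.1016 × 10⁻³ = 7.2736 × 10⁻³, so Δρ ≈ 7.463 kg m⁻³.
N² = (g/ρ₀)·Δρ/Δz = g·(Δρ/ρ₀)/Δz = 9.81 × 7.2736 × 10⁻³ / 99 = 7.2075 × 10⁻⁴ s⁻².
N = √(7.2075 × 10⁻⁴) = 0.026847 rad s⁻¹ ≈ 0.0268 rad s⁻¹.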